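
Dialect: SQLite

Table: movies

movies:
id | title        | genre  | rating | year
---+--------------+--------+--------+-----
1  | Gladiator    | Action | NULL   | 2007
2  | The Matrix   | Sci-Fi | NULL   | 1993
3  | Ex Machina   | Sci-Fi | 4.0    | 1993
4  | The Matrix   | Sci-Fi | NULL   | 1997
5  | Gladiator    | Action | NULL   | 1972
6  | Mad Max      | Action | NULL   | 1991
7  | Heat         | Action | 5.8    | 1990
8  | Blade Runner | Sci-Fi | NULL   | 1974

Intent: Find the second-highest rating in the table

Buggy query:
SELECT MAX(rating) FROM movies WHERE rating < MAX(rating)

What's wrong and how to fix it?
Bug: The inner MAX is an aggregate inside WHERE, which is not allowed

Fix: Compute the overall MAX in a subquery, then take MAX of rows below it

Corrected query:
SELECT MAX(rating) FROM movies WHERE rating < (SELECT MAX(rating) FROM movies)

Result:
MAX(rating)
-----------
4          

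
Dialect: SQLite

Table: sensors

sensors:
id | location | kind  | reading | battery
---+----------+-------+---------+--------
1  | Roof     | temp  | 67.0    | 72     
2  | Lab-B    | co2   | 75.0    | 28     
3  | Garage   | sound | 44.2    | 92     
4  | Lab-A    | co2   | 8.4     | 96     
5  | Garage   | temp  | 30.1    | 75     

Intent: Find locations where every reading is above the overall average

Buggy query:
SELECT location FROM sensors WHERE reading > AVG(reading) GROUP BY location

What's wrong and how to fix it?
Bug: WHERE evaluates per row before aggregation, so AVG() is unavailable

Fix: Use a subquery for AVG and a HAVING MIN(...) filter so the condition holds for every row in the group

Corrected query:
SELECT location FROM sensors GROUP BY location HAVING MIN(reading) > (SELECT AVG(reading) FROM sensors)

Result:
location
--------
Lab-B   
Roof    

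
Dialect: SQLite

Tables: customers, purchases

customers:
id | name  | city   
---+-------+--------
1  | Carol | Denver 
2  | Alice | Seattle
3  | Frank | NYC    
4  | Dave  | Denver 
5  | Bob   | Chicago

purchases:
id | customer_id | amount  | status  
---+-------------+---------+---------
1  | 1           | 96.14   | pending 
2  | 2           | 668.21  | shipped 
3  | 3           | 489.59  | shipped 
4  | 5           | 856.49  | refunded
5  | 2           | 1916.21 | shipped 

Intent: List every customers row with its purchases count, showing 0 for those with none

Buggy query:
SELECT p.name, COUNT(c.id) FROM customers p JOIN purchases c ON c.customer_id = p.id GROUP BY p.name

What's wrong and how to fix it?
Bug: INNER JOIN drops customers rows that have no matching purchases rows

Fix: Switch to LEFT JOIN to retain unmatched parent rows

Corrected query:
SELECT p.name, COUNT(c.id) FROM customers p LEFT JOIN purchases c ON c.customer_id = p.id GROUP BY p.name

Result:
name  | COUNT(c.id)
------+------------
Alice | 2          
Bob   | 1          
Carol | 1          
Dave  | 0          
Frank | 1          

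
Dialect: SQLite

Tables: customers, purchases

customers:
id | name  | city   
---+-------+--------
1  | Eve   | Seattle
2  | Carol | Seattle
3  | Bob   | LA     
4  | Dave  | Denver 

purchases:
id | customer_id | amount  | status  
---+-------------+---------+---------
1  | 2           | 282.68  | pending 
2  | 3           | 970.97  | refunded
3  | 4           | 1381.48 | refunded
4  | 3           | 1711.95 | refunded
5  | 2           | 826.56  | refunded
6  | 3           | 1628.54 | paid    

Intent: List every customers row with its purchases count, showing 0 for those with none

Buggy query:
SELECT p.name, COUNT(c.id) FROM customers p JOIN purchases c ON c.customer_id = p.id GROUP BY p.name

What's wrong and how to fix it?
Bug: INNER JOIN drops customers rows that have no matching purchases rows

Fix: Switch to LEFT JOIN to retain unmatched parent rows

Corrected query:
SELECT p.name, COUNT(c.id) FROM customers p LEFT JOIN purchases c ON c.customer_id = p.id GROUP BY p.name

Result:
name  | COUNT(c.id)
------+------------
Bob   | 3          
Carol | 2          
Dave  | 1          
Eve   | 0          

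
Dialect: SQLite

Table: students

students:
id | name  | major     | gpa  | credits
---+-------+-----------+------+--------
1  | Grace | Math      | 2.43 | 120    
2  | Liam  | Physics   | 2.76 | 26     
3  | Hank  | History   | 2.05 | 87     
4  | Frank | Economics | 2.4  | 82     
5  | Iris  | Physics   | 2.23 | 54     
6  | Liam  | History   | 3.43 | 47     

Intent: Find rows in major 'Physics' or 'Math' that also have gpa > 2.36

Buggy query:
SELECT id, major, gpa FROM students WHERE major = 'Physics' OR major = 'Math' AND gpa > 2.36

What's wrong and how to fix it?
Bug: AND binds tighter than OR, so this parses as major = 'Physics' OR (major = 'Math' AND gpa > 2.36)

Fix: Group the OR with parentheses (or use IN), then AND the threshold

Corrected query:
SELECT id, major, gpa FROM students WHERE (major = 'Physics' OR major = 'Math') AND gpa > 2.36

Result:
id | major   | gpa 
---+---------+-----
1  | Math    | 2.43
2  | Physics | 2.76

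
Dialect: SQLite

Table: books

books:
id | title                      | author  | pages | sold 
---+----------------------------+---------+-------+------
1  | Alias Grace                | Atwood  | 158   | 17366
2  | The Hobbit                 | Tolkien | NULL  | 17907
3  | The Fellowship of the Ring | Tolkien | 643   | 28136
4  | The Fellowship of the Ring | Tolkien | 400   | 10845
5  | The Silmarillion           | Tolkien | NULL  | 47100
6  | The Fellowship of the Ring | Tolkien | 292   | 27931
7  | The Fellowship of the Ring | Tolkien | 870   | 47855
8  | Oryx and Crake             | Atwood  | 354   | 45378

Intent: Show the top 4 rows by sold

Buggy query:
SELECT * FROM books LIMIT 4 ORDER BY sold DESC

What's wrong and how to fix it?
Bug: ORDER BY cannot follow LIMIT; LIMIT is the final clause

Fix: Sort with ORDER BY, then apply LIMIT

Corrected query:
SELECT * FROM books ORDER BY sold DESC LIMIT 4

Result:
id | title                      | author  | pages | sold 
---+----------------------------+---------+-------+------
7  | The Fellowship of the Ring | Tolkien | 870   | 47855
5  | The Silmarillion           | Tolkien | NULL  | 47100
8  | Oryx and Crake             | Atwood  | 354   | 45378
3  | The Fellowship of the Ring | Tolkien | 643   | 28136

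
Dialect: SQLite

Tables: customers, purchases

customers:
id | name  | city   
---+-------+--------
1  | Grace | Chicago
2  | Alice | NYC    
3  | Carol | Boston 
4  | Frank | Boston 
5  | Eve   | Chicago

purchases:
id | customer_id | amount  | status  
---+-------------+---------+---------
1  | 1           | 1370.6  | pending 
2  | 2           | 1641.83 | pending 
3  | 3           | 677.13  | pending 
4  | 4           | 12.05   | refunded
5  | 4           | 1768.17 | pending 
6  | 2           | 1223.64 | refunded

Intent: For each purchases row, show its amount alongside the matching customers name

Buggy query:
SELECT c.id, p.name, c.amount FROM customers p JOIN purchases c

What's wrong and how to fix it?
Bug: Missing join condition: each purchases row is matched to all customers rows instead of just its own

Fix: Add ON c.customer_id = p.id to the JOIN

Corrected query:
SELECT c.id, p.name, c.amount FROM customers p JOIN purchases c ON c.customer_id = p.id

Result:
id | name  | amount 
---+-------+--------
1  | Grace | 1370.6 
2  | Alice | 1641.83
3  | Carol | 677.13 
4  | Frank | 12.05  
5  | Frank | 1768.17
6  | Alice | 1223.64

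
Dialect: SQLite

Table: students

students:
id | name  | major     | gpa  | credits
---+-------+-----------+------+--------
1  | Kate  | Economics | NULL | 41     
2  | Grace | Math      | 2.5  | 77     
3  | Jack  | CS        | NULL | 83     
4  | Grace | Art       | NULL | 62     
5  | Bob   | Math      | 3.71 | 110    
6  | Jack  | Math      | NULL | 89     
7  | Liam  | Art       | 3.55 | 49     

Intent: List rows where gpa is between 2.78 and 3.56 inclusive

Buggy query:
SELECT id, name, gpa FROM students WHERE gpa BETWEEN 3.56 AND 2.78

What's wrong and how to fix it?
Bug: The bounds are reversed; BETWEEN a AND b requires a <= b to match anything

Fix: Swap the bounds so the smaller value comes first

Corrected query:
SELECT id, name, gpa FROM students WHERE gpa BETWEEN 2.78 AND 3.56

Result:
id | name | gpa 
---+------+-----
7  | Liam | 3.55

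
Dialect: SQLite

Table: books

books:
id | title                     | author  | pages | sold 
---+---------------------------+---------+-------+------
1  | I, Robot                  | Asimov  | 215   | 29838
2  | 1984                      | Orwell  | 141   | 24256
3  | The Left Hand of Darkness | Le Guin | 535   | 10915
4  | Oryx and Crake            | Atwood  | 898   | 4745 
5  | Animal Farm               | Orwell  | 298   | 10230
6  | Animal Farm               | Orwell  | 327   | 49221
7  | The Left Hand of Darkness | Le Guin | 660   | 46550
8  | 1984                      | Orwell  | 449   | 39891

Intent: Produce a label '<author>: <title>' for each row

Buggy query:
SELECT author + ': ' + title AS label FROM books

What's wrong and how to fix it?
Bug: SQLite uses || for string concatenation; + coerces text to numbers (yielding 0)

Fix: Replace + with || to concatenate text

Corrected query:
SELECT author || ': ' || title AS label FROM books

Result:
label                             
----------------------------------
Asimov: I, Robot                  
Orwell: 1984                      
Le Guin: The Left Hand of Darkness
Atwood: Oryx and Crake            
Orwell: Animal Farm               
Orwell: Animal Farm               
Le Guin: The Left Hand of Darkness
Orwell: 1984                      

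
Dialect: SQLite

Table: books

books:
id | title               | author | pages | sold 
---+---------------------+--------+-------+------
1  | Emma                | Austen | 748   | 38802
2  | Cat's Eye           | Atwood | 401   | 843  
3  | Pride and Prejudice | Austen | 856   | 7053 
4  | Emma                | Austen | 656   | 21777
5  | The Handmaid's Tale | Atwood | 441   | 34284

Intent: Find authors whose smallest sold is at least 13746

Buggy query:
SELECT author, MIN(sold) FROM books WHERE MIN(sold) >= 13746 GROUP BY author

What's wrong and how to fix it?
Bug: MIN() in WHERE is a misuse of aggregate

Fix: Replace WHERE with HAVING after the GROUP BY

Corrected query:
SELECT author, MIN(sold) FROM books GROUP BY author HAVING MIN(sold) >= 13746

Result:
(no rows)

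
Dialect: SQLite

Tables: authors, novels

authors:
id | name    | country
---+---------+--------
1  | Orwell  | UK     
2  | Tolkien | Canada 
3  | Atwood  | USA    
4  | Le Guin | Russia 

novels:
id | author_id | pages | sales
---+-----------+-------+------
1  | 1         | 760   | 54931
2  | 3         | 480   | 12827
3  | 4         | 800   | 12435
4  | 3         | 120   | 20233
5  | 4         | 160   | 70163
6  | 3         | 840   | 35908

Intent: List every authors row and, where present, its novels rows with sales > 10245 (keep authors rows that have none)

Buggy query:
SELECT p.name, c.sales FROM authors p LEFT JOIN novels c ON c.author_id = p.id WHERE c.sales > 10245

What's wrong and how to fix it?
Bug: Filtering c.sales in WHERE discards the NULL rows produced by LEFT JOIN, turning it into an inner join

Fix: Put 'c.sales > 10245' in the JOIN's ON clause instead of WHERE

Corrected query:
SELECT p.name, c.sales FROM authors p LEFT JOIN novels c ON c.author_id = p.id AND c.sales > 10245

Result:
name    | sales
--------+------
Orwell  | 54931
Tolkien | NULL 
Atwood  | 12827
Atwood  | 20233
Atwood  | 35908
Le Guin | 12435
Le Guin | 70163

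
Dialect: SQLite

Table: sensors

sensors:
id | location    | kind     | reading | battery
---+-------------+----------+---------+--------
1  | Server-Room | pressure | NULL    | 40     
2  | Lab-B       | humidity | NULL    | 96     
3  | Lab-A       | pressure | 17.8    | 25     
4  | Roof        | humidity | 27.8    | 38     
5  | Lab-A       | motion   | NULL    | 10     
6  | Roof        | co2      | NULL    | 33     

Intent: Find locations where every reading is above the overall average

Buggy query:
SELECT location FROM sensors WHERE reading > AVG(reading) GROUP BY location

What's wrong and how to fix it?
Bug: WHERE evaluates per row before aggregation, so AVG() is unavailable

Fix: Compute the overall average in a scalar subquery and compare each group's MIN against it in HAVING

Corrected query:
SELECT location FROM sensors GROUP BY location HAVING MIN(reading) > (SELECT AVG(reading) FROM sensors)

Result:
location
--------
Roof    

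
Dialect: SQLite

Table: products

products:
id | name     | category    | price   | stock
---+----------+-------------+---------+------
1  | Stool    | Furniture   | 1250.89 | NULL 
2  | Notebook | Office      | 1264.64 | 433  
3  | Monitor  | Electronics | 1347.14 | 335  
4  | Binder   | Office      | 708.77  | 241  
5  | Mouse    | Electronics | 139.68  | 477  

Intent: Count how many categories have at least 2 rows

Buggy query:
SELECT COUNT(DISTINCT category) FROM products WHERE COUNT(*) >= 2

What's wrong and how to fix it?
Bug: WHERE filters individual rows, not groups, so a group-level COUNT is invalid there

Fix: Group first with HAVING COUNT(*) >= 2, then COUNT the resulting groups

Corrected query:
SELECT COUNT(*) FROM (SELECT category FROM products GROUP BY category HAVING COUNT(*) >= 2)

Result:
COUNT(*)
--------
2       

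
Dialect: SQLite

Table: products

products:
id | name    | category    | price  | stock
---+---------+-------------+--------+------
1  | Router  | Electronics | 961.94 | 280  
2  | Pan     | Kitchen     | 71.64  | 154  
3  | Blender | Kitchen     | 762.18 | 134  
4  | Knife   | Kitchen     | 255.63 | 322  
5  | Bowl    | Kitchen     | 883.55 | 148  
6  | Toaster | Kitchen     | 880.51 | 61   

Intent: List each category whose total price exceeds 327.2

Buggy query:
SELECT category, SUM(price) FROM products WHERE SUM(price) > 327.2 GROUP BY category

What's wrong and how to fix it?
Bug: WHERE runs before GROUP BY, so aggregates aren't available there

Fix: Use HAVING (which filters groups after aggregation) instead of WHERE

Corrected query:
SELECT category, SUM(price) FROM products GROUP BY category HAVING SUM(price) > 327.2

Result:
category    | SUM(price)
------------+-----------
Electronics | 961.94    
Kitchen     | 2853.51   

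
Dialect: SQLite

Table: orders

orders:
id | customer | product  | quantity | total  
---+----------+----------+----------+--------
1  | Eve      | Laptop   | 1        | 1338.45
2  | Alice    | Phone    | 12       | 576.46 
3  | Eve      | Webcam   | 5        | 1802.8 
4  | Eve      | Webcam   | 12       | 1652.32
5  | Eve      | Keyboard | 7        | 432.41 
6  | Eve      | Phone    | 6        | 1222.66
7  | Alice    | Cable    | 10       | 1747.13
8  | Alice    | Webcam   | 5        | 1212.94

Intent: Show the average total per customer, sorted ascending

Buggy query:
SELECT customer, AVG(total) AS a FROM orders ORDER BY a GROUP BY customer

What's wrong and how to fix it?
Bug: GROUP BY must precede ORDER BY

Fix: Reorder: SELECT … FROM … GROUP BY … ORDER BY …

Corrected query:
SELECT customer, AVG(total) AS a FROM orders GROUP BY customer ORDER BY a

Result:
customer | a          
---------+------------
Alice    | 1178.843333
Eve      | 1289.728   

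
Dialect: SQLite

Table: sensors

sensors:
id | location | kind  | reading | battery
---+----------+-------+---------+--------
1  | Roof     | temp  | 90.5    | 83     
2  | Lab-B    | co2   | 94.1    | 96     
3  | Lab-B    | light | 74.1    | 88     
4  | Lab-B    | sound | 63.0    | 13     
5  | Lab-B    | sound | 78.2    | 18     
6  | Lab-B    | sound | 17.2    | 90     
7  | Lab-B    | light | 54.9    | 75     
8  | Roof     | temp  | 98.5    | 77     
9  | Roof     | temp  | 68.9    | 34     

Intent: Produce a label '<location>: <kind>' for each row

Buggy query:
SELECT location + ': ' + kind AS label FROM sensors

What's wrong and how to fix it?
Bug: '+' is numeric addition; on text columns SQLite converts them to 0 instead of concatenating

Fix: Replace + with || to concatenate text

Corrected query:
SELECT location || ': ' || kind AS label FROM sensors

Result:
label       
------------
Roof: temp  
Lab-B: co2  
Lab-B: light
Lab-B: sound
Lab-B: sound
Lab-B: sound
Lab-B: light
Roof: temp  
Roof: temp  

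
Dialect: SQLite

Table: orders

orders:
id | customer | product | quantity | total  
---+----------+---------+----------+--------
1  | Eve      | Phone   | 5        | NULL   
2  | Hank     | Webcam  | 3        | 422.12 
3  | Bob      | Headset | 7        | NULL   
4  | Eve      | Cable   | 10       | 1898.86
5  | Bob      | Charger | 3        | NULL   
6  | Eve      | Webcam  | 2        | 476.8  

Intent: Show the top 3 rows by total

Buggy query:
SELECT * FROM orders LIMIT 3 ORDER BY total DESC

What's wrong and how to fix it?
Bug: ORDER BY cannot follow LIMIT; LIMIT is the final clause

Fix: Swap the clauses: ORDER BY first, then LIMIT

Corrected query:
SELECT * FROM orders ORDER BY total DESC LIMIT 3

Result:
id | customer | product | quantity | total  
---+----------+---------+----------+--------
4  | Eve      | Cable   | 10       | 1898.86
6  | Eve      | Webcam  | 2        | 476.8  
2  | Hank     | Webcam  | 3        | 422.12 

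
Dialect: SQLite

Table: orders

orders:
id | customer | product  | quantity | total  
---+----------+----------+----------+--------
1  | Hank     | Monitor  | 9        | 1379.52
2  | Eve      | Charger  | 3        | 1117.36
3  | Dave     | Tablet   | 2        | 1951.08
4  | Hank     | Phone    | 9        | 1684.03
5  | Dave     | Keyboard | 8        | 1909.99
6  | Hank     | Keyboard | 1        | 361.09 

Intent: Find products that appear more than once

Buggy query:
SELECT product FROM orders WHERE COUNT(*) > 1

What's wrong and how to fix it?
Bug: WHERE can't reference COUNT(*); aggregates are computed after WHERE

Fix: GROUP BY product, then filter groups with HAVING COUNT(*) > 1

Corrected query:
SELECT product FROM orders GROUP BY product HAVING COUNT(*) > 1

Result:
product 
--------
Keyboard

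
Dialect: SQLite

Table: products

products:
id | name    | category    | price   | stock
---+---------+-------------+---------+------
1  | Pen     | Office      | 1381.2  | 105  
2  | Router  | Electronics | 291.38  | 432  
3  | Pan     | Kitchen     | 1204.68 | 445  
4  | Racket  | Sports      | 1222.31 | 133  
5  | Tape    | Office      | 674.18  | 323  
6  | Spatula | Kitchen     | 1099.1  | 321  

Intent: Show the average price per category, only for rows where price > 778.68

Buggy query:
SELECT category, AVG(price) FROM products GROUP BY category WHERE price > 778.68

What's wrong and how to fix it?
Bug: Row-level WHERE must come before GROUP BY in the clause order

Fix: Move the WHERE clause before GROUP BY

Corrected query:
SELECT category, AVG(price) FROM products WHERE price > 778.68 GROUP BY category

Result:
category | AVG(price)
---------+-----------
Kitchen  | 1151.89   
Office   | 1381.2    
Sports   | 1222.31   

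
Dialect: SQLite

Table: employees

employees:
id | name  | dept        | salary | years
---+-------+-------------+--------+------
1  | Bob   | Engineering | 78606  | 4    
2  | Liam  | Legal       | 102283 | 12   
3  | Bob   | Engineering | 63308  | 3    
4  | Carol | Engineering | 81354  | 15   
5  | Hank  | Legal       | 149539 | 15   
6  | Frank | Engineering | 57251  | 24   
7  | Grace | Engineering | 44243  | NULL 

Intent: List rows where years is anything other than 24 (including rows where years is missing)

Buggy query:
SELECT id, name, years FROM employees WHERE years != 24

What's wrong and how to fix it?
Bug: Inequality against NULL is unknown, not true; rows with NULL are dropped

Fix: Handle NULL separately with IS NULL alongside the inequality

Corrected query:
SELECT id, name, years FROM employees WHERE years != 24 OR years IS NULL

Result:
id | name  | years
---+-------+------
1  | Bob   | 4    
2  | Liam  | 12   
3  | Bob   | 3    
4  | Carol | 15   
5  | Hank  | 15   
7  | Grace | NULL 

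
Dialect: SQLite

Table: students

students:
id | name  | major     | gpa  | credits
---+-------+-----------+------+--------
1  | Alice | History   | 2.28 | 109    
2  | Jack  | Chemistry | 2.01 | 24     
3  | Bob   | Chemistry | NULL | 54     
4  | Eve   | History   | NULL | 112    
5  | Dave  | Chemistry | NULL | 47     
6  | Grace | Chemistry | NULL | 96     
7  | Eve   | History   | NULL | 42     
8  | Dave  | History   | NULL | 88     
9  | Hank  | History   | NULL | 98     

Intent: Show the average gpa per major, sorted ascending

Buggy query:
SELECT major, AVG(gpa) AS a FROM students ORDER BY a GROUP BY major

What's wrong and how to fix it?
Bug: GROUP BY must precede ORDER BY

Fix: Reorder: SELECT … FROM … GROUP BY … ORDER BY …

Corrected query:
SELECT major, AVG(gpa) AS a FROM students GROUP BY major ORDER BY a

Result:
major     | a   
----------+-----
Chemistry | 2.01
History   | 2.28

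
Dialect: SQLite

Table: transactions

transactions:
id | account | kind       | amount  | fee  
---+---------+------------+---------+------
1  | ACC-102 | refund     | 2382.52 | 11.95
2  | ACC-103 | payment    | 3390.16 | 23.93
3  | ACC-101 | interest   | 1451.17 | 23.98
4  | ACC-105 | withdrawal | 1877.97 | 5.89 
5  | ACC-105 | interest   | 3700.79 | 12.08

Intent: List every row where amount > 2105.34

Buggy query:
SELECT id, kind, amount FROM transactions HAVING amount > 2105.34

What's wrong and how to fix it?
Bug: HAVING filters the output of aggregation, but this query has no GROUP BY and no aggregate functions, so SQLite rejects it (HAVING clause on a non-aggregate query); the condition here is per row

Fix: Use WHERE for row-level filtering

Corrected query:
SELECT id, kind, amount FROM transactions WHERE amount > 2105.34

Result:
id | kind     | amount 
---+----------+--------
1  | refund   | 2382.52
2  | payment  | 3390.16
5  | interest | 3700.79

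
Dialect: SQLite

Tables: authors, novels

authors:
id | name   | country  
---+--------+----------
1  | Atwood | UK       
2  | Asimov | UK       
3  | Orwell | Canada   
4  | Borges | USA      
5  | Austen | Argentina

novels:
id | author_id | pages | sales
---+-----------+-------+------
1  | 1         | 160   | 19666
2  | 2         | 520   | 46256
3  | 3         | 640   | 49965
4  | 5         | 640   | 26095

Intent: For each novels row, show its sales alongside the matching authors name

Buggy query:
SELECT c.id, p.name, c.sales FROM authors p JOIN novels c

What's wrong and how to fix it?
Bug: JOIN with no ON clause produces a cartesian product; every novels row pairs with every authors row

Fix: Add ON c.author_id = p.id to the JOIN

Corrected query:
SELECT c.id, p.name, c.sales FROM authors p JOIN novels c ON c.author_id = p.id

Result:
id | name   | sales
---+--------+------
1  | Atwood | 19666
2  | Asimov | 46256
3  | Orwell | 49965
4  | Austen | 26095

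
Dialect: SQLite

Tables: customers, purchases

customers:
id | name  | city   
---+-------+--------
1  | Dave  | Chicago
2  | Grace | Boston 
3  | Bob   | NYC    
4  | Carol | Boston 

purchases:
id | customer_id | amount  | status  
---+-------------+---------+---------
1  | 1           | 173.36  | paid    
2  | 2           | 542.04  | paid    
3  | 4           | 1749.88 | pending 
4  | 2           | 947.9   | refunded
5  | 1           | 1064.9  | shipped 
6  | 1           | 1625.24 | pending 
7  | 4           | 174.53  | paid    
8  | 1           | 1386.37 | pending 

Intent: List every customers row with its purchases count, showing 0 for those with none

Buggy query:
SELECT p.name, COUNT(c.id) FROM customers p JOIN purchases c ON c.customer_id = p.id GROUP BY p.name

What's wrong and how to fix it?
Bug: INNER JOIN drops customers rows that have no matching purchases rows

Fix: Use LEFT JOIN so parents without children still appear (COUNT(c.id) gives 0)

Corrected query:
SELECT p.name, COUNT(c.id) FROM customers p LEFT JOIN purchases c ON c.customer_id = p.id GROUP BY p.name

Result:
name  | COUNT(c.id)
------+------------
Bob   | 0          
Carol | 2          
Dave  | 4          
Grace | 2          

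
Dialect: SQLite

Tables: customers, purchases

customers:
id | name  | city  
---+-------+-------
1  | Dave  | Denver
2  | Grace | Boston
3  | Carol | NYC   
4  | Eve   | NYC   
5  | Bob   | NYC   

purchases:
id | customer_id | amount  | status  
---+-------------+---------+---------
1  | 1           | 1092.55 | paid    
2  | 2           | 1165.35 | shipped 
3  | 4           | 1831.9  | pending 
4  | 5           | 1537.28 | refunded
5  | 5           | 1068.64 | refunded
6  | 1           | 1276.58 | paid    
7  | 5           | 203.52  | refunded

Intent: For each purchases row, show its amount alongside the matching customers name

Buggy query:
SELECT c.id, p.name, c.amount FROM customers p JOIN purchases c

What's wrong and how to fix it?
Bug: JOIN with no ON clause produces a cartesian product; every purchases row pairs with every customers row

Fix: Specify the join condition linking the foreign key to the parent id

Corrected query:
SELECT c.id, p.name, c.amount FROM customers p JOIN purchases c ON c.customer_id = p.id

Result:
id | name  | amount 
---+-------+--------
1  | Dave  | 1092.55
2  | Grace | 1165.35
3  | Eve   | 1831.9 
4  | Bob   | 1537.28
5  | Bob   | 1068.64
6  | Dave  | 1276.58
7  | Bob   | 203.52 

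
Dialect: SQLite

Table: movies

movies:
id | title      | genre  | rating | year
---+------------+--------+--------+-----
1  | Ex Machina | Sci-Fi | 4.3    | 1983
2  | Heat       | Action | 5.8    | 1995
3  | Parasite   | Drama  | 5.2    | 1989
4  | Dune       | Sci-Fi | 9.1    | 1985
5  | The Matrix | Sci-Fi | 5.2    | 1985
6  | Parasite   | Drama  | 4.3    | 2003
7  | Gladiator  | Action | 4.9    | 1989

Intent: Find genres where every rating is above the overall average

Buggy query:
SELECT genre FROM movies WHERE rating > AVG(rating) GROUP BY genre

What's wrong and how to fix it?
Bug: AVG() is an aggregate; it can't sit directly in WHERE

Fix: Use a subquery for AVG and a HAVING MIN(...) filter so the condition holds for every row in the group

Corrected query:
SELECT genre FROM movies GROUP BY genre HAVING MIN(rating) > (SELECT AVG(rating) FROM movies)

Result:
(no rows)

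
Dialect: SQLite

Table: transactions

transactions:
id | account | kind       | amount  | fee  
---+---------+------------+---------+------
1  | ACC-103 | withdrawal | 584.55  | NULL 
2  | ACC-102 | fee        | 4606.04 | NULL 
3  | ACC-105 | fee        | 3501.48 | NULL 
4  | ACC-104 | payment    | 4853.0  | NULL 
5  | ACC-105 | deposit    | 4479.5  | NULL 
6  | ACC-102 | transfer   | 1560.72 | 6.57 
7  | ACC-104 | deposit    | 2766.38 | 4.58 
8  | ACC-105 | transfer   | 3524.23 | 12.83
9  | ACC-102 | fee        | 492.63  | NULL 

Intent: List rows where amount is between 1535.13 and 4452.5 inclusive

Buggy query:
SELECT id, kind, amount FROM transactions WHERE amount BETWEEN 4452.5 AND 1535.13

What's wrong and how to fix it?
Bug: The bounds are reversed; BETWEEN a AND b requires a <= b to match anything

Fix: Write BETWEEN 1535.13 AND 4452.5

Corrected query:
SELECT id, kind, amount FROM transactions WHERE amount BETWEEN 1535.13 AND 4452.5

Result:
id | kind     | amount 
---+----------+--------
3  | fee      | 3501.48
6  | transfer | 1560.72
7  | deposit  | 2766.38
8  | transfer | 3524.23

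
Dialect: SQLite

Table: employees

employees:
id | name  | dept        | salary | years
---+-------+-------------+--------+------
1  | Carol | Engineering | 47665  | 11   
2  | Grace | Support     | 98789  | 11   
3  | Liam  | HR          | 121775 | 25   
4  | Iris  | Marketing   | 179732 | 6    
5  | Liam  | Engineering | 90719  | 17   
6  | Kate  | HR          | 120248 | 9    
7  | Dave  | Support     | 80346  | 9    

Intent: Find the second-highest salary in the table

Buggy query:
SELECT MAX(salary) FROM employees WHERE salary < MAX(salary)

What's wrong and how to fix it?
Bug: The inner MAX is an aggregate inside WHERE, which is not allowed

Fix: Put the inner MAX in a scalar subquery

Corrected query:
SELECT MAX(salary) FROM employees WHERE salary < (SELECT MAX(salary) FROM employees)

Result:
MAX(salary)
-----------
121775     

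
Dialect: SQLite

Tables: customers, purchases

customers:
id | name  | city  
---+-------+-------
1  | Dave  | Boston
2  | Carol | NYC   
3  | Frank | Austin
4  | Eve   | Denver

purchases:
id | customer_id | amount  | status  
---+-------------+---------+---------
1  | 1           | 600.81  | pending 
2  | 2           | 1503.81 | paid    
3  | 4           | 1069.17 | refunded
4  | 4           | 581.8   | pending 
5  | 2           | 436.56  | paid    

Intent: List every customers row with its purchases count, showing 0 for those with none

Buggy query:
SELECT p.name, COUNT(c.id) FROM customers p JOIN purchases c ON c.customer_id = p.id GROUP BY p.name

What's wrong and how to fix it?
Bug: INNER JOIN drops customers rows that have no matching purchases rows

Fix: Use LEFT JOIN so parents without children still appear (COUNT(c.id) gives 0)

Corrected query:
SELECT p.name, COUNT(c.id) FROM customers p LEFT JOIN purchases c ON c.customer_id = p.id GROUP BY p.name

Result:
name  | COUNT(c.id)
------+------------
Carol | 2          
Dave  | 1          
Eve   | 2          
Frank | 0          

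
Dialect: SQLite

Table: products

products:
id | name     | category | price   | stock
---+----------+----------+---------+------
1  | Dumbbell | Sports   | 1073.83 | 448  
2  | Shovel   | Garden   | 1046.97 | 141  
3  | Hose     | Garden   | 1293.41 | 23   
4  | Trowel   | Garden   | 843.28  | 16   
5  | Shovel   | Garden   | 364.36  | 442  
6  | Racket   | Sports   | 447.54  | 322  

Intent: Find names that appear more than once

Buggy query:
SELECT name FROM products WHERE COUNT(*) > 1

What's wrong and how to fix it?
Bug: COUNT(*) is an aggregate and cannot be used in WHERE

Fix: GROUP BY name, then filter groups with HAVING COUNT(*) > 1

Corrected query:
SELECT name FROM products GROUP BY name HAVING COUNT(*) > 1

Result:
name  
------
Shovel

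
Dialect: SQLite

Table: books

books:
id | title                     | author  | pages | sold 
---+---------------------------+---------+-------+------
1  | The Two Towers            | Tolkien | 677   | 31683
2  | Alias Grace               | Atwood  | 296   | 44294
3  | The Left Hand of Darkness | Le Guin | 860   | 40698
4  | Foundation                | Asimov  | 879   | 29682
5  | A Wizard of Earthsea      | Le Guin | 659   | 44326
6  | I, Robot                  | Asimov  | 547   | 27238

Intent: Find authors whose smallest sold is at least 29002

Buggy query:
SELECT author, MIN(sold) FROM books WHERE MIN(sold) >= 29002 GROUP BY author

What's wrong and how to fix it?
Bug: MIN() in WHERE is a misuse of aggregate

Fix: Use HAVING for the per-group MIN condition

Corrected query:
SELECT author, MIN(sold) FROM books GROUP BY author HAVING MIN(sold) >= 29002

Result:
author  | MIN(sold)
--------+----------
Atwood  | 44294    
Le Guin | 40698    
Tolkien | 31683    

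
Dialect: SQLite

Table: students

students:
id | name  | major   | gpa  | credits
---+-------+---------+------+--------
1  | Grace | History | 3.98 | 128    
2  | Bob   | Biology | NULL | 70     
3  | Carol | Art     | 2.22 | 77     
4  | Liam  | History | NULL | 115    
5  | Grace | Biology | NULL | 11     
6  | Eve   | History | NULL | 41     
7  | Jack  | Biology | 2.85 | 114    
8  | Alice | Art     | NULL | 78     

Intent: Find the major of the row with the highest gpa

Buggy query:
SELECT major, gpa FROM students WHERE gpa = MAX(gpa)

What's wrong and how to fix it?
Bug: WHERE is evaluated per row; an aggregate over the whole table isn't defined there

Fix: Use a subquery: WHERE gpa = (SELECT MAX(gpa) FROM students)

Corrected query:
SELECT major, gpa FROM students WHERE gpa = (SELECT MAX(gpa) FROM students)

Result:
major   | gpa 
--------+-----
History | 3.98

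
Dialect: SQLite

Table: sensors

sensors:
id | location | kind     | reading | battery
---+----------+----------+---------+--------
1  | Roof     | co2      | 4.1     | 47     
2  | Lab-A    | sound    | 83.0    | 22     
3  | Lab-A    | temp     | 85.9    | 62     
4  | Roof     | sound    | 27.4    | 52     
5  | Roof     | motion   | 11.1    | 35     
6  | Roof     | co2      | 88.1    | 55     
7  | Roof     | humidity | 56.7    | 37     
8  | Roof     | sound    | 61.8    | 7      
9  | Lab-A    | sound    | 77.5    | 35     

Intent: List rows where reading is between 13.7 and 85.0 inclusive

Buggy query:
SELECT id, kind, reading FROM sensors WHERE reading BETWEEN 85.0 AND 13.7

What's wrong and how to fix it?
Bug: BETWEEN expects the lower bound first; with 85.0 AND 13.7 the range is empty

Fix: Swap the bounds so the smaller value comes first

Corrected query:
SELECT id, kind, reading FROM sensors WHERE reading BETWEEN 13.7 AND 85.0

Result:
id | kind     | reading
---+----------+--------
2  | sound    | 83     
4  | sound    | 27.4   
7  | humidity | 56.7   
8  | sound    | 61.8   
9  | sound    | 77.5   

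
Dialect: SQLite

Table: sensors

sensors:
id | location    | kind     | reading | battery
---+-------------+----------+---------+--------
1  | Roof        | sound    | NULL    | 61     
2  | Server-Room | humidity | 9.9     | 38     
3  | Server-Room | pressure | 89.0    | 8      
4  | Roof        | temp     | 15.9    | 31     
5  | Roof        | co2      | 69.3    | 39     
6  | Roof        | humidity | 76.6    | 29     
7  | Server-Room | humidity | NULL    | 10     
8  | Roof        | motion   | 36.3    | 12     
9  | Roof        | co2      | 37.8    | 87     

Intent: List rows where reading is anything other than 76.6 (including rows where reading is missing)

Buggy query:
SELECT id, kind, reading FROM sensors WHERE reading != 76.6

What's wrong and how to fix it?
Bug: 'reading != 76.6' is unknown when reading is NULL, so NULL rows are silently excluded

Fix: Handle NULL separately with IS NULL alongside the inequality

Corrected query:
SELECT id, kind, reading FROM sensors WHERE reading != 76.6 OR reading IS NULL

Result:
id | kind     | reading
---+----------+--------
1  | sound    | NULL   
2  | humidity | 9.9    
3  | pressure | 89     
4  | temp     | 15.9   
5  | co2      | 69.3   
7  | humidity | NULL   
8  | motion   | 36.3   
9  | co2      | 37.8   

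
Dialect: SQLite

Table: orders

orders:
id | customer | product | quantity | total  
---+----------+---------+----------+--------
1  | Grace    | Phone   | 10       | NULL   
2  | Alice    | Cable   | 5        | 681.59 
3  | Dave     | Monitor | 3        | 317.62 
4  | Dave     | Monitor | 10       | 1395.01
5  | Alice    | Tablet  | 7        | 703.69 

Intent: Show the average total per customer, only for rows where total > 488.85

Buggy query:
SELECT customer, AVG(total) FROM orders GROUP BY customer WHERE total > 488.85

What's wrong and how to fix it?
Bug: Row-level WHERE must come before GROUP BY in the clause order

Fix: Place WHERE between FROM and GROUP BY

Corrected query:
SELECT customer, AVG(total) FROM orders WHERE total > 488.85 GROUP BY customer

Result:
customer | AVG(total)
---------+-----------
Alice    | 692.64    
Dave     | 1395.01   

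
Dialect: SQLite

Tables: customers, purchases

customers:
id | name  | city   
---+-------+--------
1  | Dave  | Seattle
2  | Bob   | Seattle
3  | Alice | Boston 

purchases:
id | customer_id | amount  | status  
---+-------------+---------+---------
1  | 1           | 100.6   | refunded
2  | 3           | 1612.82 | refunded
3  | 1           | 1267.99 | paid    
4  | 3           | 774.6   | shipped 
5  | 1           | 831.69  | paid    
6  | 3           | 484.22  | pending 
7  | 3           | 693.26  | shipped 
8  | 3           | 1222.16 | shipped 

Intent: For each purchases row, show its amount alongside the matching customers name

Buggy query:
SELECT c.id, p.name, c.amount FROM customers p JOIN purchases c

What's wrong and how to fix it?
Bug: JOIN with no ON clause produces a cartesian product; every purchases row pairs with every customers row

Fix: Add ON c.customer_id = p.id to the JOIN

Corrected query:
SELECT c.id, p.name, c.amount FROM customers p JOIN purchases c ON c.customer_id = p.id

Result:
id | name  | amount 
---+-------+--------
1  | Dave  | 100.6  
2  | Alice | 1612.82
3  | Dave  | 1267.99
4  | Alice | 774.6  
5  | Dave  | 831.69 
6  | Alice | 484.22 
7  | Alice | 693.26 
8  | Alice | 1222.16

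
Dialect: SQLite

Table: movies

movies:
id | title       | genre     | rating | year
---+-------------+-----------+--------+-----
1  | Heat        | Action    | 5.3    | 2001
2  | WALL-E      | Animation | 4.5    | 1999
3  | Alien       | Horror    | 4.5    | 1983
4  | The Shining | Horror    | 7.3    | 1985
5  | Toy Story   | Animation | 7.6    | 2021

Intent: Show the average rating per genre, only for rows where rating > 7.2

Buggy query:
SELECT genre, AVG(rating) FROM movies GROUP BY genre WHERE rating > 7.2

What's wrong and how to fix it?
Bug: WHERE cannot follow GROUP BY

Fix: Move the WHERE clause before GROUP BY

Corrected query:
SELECT genre, AVG(rating) FROM movies WHERE rating > 7.2 GROUP BY genre

Result:
genre     | AVG(rating)
----------+------------
Animation | 7.6        
Horror    | 7.3        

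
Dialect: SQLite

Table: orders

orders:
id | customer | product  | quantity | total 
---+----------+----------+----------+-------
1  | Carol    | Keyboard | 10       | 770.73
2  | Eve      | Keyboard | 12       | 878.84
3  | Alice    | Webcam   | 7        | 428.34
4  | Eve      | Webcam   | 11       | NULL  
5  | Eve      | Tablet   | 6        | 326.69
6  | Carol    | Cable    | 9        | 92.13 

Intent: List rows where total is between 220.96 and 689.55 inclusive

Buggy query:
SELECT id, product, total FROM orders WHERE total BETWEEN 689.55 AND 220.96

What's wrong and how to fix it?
Bug: The bounds are reversed; BETWEEN a AND b requires a <= b to match anything

Fix: Swap the bounds so the smaller value comes first

Corrected query:
SELECT id, product, total FROM orders WHERE total BETWEEN 220.96 AND 689.55

Result:
id | product | total 
---+---------+-------
3  | Webcam  | 428.34
5  | Tablet  | 326.69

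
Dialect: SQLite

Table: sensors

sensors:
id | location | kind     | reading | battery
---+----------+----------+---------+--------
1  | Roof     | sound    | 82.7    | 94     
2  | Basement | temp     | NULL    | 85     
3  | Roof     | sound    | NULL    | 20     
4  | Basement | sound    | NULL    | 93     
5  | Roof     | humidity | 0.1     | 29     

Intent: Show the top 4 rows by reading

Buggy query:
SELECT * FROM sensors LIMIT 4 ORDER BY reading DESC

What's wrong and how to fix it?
Bug: ORDER BY cannot follow LIMIT; LIMIT is the final clause

Fix: Swap the clauses: ORDER BY first, then LIMIT

Corrected query:
SELECT * FROM sensors ORDER BY reading DESC LIMIT 4

Result:
id | location | kind     | reading | battery
---+----------+----------+---------+--------
1  | Roof     | sound    | 82.7    | 94     
5  | Roof     | humidity | 0.1     | 29     
2  | Basement | temp     | NULL    | 85     
3  | Roof     | sound    | NULL    | 20     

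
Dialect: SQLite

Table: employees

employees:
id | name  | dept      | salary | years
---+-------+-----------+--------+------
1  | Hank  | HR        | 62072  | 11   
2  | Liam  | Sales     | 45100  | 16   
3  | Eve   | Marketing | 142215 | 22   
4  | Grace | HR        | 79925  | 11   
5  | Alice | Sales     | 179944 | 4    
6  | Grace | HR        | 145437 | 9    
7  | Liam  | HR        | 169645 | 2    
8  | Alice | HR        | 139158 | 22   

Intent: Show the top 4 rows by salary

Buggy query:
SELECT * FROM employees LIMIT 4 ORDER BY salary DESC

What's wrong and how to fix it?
Bug: LIMIT must come after ORDER BY

Fix: Swap the clauses: ORDER BY first, then LIMIT

Corrected query:
SELECT * FROM employees ORDER BY salary DESC LIMIT 4

Result:
id | name  | dept      | salary | years
---+-------+-----------+--------+------
5  | Alice | Sales     | 179944 | 4    
7  | Liam  | HR        | 169645 | 2    
6  | Grace | HR        | 145437 | 9    
3  | Eve   | Marketing | 142215 | 22   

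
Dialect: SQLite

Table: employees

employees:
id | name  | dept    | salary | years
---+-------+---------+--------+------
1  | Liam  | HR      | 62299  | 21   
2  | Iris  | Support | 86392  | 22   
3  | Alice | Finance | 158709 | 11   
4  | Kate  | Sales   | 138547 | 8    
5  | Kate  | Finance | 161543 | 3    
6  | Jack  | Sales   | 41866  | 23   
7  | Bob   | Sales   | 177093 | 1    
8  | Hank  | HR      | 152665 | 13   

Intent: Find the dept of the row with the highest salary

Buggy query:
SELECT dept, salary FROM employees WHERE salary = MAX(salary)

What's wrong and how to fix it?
Bug: WHERE is evaluated per row; an aggregate over the whole table isn't defined there

Fix: Wrap MAX in a scalar subquery so WHERE compares against a single value

Corrected query:
SELECT dept, salary FROM employees WHERE salary = (SELECT MAX(salary) FROM employees)

Result:
dept  | salary
------+-------
Sales | 177093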